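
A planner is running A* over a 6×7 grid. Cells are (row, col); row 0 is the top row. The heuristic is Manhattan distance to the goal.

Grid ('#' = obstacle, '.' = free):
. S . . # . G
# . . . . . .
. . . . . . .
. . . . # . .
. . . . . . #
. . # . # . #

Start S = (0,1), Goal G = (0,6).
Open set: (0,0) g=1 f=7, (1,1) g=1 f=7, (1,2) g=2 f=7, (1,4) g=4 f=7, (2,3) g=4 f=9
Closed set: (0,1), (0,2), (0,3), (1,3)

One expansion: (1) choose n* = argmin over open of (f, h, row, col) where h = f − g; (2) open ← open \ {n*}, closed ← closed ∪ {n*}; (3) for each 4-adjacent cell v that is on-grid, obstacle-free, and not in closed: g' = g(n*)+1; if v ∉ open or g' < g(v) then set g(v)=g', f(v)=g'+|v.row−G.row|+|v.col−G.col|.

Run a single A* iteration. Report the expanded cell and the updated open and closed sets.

step 1: expand (1,4) (f=7, h=3) → closed; open now [(0,0) g=1 f=7, (1,1) g=1 f=7, (1,2) g=2 f=7, (1,5) g=5 f=7, (2,3) g=4 f=9, (2,4) g=5 f=9]

expanded=(1,4); open=[(0,0) g=1 f=7, (1,1) g=1 f=7, (1,2) g=2 f=7, (1,5) g=5 f=7, (2,3) g=4 f=9, (2,4) g=5 f=9]; closed=[(0,1), (0,2), (0,3), (1,3), (1,4)]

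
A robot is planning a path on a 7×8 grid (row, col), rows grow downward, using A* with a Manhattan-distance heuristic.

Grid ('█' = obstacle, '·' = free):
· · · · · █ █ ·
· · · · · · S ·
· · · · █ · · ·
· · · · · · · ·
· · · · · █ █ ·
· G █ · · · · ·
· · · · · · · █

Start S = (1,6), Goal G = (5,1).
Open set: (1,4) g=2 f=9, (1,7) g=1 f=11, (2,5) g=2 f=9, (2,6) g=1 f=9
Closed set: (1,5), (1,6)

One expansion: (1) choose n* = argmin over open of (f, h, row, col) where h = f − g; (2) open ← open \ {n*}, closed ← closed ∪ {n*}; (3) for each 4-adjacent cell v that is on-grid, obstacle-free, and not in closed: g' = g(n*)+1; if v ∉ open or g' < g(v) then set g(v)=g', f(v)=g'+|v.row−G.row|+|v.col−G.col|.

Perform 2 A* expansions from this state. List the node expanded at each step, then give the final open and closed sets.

step 1: expand (1,4) (f=9, h=7) → closed; open now [(0,4) g=3 f=11, (1,3) g=3 f=9, (1,7) g=1 f=11, (2,5) g=2 f=9, (2,6) g=1 f=9]
step 2: expand (1,3) (f=9, h=6) → closed; open now [(0,3) g=4 f=11, (0,4) g=3 f=11, (1,2) g=4 f=9, (1,7) g=1 f=11, (2,3) g=4 f=9, (2,5) g=2 f=9, (2,6) g=1 f=9]

order=[(1,4) → (1,3)]; open=[(0,3) g=4 f=11, (0,4) g=3 f=11, (1,2) g=4 f=9, (1,7) g=1 f=11, (2,3) g=4 f=9, (2,5) g=2 f=9, (2,6) g=1 f=9]; closed=[(1,3), (1,4), (1,5), (1,6)]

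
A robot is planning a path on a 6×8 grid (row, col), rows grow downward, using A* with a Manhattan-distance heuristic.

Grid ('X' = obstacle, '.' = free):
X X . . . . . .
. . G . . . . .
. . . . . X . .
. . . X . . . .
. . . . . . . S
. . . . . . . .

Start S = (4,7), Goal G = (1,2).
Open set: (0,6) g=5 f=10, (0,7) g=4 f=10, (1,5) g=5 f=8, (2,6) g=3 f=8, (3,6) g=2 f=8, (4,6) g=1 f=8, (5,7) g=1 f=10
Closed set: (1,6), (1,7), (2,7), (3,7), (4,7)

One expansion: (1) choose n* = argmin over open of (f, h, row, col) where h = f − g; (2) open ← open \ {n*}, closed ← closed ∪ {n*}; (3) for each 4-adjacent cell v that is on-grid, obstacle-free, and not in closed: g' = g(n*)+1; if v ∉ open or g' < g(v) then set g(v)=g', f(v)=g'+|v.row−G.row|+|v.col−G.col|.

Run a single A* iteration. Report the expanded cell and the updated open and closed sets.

step 1: expand (1,5) (f=8, h=3) → closed; open now [(0,5) g=6 f=10, (0,6) g=5 f=10, (0,7) g=4 f=10, (1,4) g=6 f=8, (2,6) g=3 f=8, (3,6) g=2 f=8, (4,6) g=1 f=8, (5,7) g=1 f=10]

expanded=(1,5); open=[(0,5) g=6 f=10, (0,6) g=5 f=10, (0,7) g=4 f=10, (1,4) g=6 f=8, (2,6) g=3 f=8, (3,6) g=2 f=8, (4,6) g=1 f=8, (5,7) g=1 f=10]; closed=[(1,5), (1,6), (1,7), (2,7), (3,7), (4,7)]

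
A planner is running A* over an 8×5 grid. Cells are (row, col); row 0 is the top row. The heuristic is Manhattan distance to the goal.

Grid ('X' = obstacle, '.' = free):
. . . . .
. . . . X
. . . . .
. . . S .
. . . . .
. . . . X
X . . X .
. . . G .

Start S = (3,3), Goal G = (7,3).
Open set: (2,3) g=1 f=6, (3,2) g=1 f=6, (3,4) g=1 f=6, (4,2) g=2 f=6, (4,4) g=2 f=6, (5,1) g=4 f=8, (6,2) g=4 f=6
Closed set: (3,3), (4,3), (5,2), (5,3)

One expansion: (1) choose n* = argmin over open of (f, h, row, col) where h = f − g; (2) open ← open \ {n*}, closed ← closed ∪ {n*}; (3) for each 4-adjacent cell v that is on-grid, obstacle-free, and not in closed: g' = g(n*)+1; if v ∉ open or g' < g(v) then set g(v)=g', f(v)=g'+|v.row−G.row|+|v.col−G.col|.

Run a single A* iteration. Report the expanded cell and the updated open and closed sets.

expanded=(6,2); open=[(2,3) g=1 f=6, (3,2) g=1 f=6, (3,4) g=1 f=6, (4,2) g=2 f=6, (4,4) g=2 f=6, (5,1) g=4 f=8, (6,1) g=5 f=8, (7,2) g=5 f=6]; closed=[(3,3), (4,3), (5,2), (5,3), (6,2)]

step 1: expand (6,2) (f=6, h=2) → closed; open now [(2,3) g=1 f=6, (3,2) g=1 f=6, (3,4) g=1 f=6, (4,2) g=2 f=6, (4,4) g=2 f=6, (5,1) g=4 f=8, (6,1) g=5 f=8, (7,2) g=5 f=6]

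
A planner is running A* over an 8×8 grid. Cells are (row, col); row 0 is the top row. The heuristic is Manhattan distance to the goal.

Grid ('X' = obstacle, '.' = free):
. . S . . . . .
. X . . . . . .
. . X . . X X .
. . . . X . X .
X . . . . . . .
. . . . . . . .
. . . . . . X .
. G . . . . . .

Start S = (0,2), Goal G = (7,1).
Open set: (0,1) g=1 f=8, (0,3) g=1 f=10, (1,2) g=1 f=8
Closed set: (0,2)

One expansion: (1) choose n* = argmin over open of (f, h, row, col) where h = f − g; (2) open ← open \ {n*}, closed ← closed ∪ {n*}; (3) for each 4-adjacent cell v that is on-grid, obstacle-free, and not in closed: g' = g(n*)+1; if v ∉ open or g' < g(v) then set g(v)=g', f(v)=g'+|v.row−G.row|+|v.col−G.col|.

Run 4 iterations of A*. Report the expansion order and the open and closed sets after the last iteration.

order=[(0,1) → (1,2) → (0,0) → (1,0)]; open=[(0,3) g=1 f=10, (1,3) g=2 f=10, (2,0) g=4 f=10]; closed=[(0,0), (0,1), (0,2), (1,0), (1,2)]

step 1: expand (0,1) (f=8, h=7) → closed; open now [(0,0) g=2 f=10, (0,3) g=1 f=10, (1,2) g=1 f=8]
step 2: expand (1,2) (f=8, h=7) → closed; open now [(0,0) g=2 f=10, (0,3) g=1 f=10, (1,3) g=2 f=10]
step 3: expand (0,0) (f=10, h=8) → closed; open now [(0,3) g=1 f=10, (1,0) g=3 f=10, (1,3) g=2 f=10]
step 4: expand (1,0) (f=10, h=7) → closed; open now [(0,3) g=1 f=10, (1,3) g=2 f=10, (2,0) g=4 f=10]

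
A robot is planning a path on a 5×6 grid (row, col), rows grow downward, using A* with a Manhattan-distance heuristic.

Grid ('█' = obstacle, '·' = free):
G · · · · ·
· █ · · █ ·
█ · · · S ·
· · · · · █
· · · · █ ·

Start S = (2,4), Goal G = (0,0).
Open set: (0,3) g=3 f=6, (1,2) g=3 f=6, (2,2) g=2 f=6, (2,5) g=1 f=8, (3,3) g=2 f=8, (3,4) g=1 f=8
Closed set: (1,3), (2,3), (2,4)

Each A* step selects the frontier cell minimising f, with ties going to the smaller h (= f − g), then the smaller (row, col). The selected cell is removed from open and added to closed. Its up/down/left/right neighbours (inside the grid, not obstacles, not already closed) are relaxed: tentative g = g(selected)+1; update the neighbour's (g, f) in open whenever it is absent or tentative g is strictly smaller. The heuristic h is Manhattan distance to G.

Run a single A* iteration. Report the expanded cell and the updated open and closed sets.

expanded=(0,3); open=[(0,2) g=4 f=6, (0,4) g=4 f=8, (1,2) g=3 f=6, (2,2) g=2 f=6, (2,5) g=1 f=8, (3,3) g=2 f=8, (3,4) g=1 f=8]; closed=[(0,3), (1,3), (2,3), (2,4)]

step 1: expand (0,3) (f=6, h=3) → closed; open now [(0,2) g=4 f=6, (0,4) g=4 f=8, (1,2) g=3 f=6, (2,2) g=2 f=6, (2,5) g=1 f=8, (3,3) g=2 f=8, (3,4) g=1 f=8]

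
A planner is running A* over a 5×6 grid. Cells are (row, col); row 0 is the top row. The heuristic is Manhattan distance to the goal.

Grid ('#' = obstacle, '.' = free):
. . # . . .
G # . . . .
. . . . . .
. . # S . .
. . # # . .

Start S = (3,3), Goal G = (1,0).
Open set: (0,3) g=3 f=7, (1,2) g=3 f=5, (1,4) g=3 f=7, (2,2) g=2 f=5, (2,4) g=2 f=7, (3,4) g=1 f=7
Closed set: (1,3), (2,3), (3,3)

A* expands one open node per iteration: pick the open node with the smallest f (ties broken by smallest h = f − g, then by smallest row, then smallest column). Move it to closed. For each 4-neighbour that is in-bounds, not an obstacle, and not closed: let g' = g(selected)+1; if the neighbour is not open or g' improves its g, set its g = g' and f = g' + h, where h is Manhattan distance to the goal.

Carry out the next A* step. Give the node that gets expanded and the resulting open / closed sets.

step 1: expand (1,2) (f=5, h=2) → closed; open now [(0,3) g=3 f=7, (1,4) g=3 f=7, (2,2) g=2 f=5, (2,4) g=2 f=7, (3,4) g=1 f=7]

expanded=(1,2); open=[(0,3) g=3 f=7, (1,4) g=3 f=7, (2,2) g=2 f=5, (2,4) g=2 f=7, (3,4) g=1 f=7]; closed=[(1,2), (1,3), (2,3), (3,3)]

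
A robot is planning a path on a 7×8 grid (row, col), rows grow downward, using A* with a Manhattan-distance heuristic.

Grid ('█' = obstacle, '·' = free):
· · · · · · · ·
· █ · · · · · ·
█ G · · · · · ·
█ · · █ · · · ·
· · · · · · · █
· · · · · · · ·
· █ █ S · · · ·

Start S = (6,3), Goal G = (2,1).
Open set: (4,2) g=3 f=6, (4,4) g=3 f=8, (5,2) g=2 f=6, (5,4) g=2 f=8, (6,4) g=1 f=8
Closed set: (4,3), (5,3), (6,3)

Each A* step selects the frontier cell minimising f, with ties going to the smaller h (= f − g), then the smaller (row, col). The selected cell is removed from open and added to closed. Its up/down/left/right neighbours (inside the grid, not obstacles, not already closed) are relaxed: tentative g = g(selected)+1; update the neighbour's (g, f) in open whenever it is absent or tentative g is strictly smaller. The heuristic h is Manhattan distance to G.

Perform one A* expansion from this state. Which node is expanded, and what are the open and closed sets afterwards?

expanded=(4,2); open=[(3,2) g=4 f=6, (4,1) g=4 f=6, (4,4) g=3 f=8, (5,2) g=2 f=6, (5,4) g=2 f=8, (6,4) g=1 f=8]; closed=[(4,2), (4,3), (5,3), (6,3)]

step 1: expand (4,2) (f=6, h=3) → closed; open now [(3,2) g=4 f=6, (4,1) g=4 f=6, (4,4) g=3 f=8, (5,2) g=2 f=6, (5,4) g=2 f=8, (6,4) g=1 f=8]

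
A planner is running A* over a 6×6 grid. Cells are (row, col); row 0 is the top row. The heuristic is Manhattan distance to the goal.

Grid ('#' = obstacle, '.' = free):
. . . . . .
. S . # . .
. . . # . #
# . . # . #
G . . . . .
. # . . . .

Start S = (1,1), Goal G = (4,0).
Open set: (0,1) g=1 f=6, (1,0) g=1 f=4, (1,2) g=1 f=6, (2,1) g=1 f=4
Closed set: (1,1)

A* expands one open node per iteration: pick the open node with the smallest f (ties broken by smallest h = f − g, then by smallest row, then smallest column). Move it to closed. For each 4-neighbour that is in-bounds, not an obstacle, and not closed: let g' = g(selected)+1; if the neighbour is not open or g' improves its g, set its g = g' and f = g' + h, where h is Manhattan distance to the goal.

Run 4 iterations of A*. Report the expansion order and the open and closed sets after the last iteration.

order=[(1,0) → (2,0) → (2,1) → (3,1)]; open=[(0,0) g=2 f=6, (0,1) g=1 f=6, (1,2) g=1 f=6, (2,2) g=2 f=6, (3,2) g=3 f=6, (4,1) g=3 f=4]; closed=[(1,0), (1,1), (2,0), (2,1), (3,1)]

step 1: expand (1,0) (f=4, h=3) → closed; open now [(0,0) g=2 f=6, (0,1) g=1 f=6, (1,2) g=1 f=6, (2,0) g=2 f=4, (2,1) g=1 f=4]
step 2: expand (2,0) (f=4, h=2) → closed; open now [(0,0) g=2 f=6, (0,1) g=1 f=6, (1,2) g=1 f=6, (2,1) g=1 f=4]
step 3: expand (2,1) (f=4, h=3) → closed; open now [(0,0) g=2 f=6, (0,1) g=1 f=6, (1,2) g=1 f=6, (2,2) g=2 f=6, (3,1) g=2 f=4]
step 4: expand (3,1) (f=4, h=2) → closed; open now [(0,0) g=2 f=6, (0,1) g=1 f=6, (1,2) g=1 f=6, (2,2) g=2 f=6, (3,2) g=3 f=6, (4,1) g=3 f=4]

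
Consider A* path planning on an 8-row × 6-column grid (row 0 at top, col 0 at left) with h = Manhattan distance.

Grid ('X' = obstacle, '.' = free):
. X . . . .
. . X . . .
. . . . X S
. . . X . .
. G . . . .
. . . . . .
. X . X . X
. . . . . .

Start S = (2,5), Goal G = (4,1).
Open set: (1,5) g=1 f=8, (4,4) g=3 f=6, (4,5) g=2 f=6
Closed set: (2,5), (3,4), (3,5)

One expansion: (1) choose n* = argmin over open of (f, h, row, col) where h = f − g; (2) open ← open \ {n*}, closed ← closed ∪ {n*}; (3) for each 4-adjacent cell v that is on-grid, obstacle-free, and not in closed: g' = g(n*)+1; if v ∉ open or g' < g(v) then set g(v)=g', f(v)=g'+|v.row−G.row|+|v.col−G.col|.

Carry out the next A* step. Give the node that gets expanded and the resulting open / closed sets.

step 1: expand (4,4) (f=6, h=3) → closed; open now [(1,5) g=1 f=8, (4,3) g=4 f=6, (4,5) g=2 f=6, (5,4) g=4 f=8]

expanded=(4,4); open=[(1,5) g=1 f=8, (4,3) g=4 f=6, (4,5) g=2 f=6, (5,4) g=4 f=8]; closed=[(2,5), (3,4), (3,5), (4,4)]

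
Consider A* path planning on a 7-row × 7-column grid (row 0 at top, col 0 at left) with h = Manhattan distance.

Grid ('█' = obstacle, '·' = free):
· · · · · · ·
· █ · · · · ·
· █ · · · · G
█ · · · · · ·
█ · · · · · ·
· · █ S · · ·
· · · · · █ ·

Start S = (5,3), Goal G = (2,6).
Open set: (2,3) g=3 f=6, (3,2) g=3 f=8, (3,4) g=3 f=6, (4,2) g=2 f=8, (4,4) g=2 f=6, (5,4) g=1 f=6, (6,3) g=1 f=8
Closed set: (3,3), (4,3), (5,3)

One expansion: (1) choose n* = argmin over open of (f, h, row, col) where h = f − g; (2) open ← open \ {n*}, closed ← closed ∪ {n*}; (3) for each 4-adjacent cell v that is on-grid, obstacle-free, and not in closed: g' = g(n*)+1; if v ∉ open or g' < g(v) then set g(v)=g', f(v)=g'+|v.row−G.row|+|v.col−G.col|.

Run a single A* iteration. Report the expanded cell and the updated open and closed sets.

expanded=(2,3); open=[(1,3) g=4 f=8, (2,2) g=4 f=8, (2,4) g=4 f=6, (3,2) g=3 f=8, (3,4) g=3 f=6, (4,2) g=2 f=8, (4,4) g=2 f=6, (5,4) g=1 f=6, (6,3) g=1 f=8]; closed=[(2,3), (3,3), (4,3), (5,3)]

step 1: expand (2,3) (f=6, h=3) → closed; open now [(1,3) g=4 f=8, (2,2) g=4 f=8, (2,4) g=4 f=6, (3,2) g=3 f=8, (3,4) g=3 f=6, (4,2) g=2 f=8, (4,4) g=2 f=6, (5,4) g=1 f=6, (6,3) g=1 f=8]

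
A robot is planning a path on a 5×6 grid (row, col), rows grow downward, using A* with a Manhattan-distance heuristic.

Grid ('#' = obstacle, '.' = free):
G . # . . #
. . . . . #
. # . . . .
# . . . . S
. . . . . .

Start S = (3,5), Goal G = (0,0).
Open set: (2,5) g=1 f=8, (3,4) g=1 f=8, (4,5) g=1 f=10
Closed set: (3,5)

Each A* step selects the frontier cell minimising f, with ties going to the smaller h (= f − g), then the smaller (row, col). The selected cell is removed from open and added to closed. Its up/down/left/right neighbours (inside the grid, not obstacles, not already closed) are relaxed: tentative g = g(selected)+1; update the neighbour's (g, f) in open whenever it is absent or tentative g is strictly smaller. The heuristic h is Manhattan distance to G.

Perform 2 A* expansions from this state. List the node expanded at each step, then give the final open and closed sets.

order=[(2,5) → (2,4)]; open=[(1,4) g=3 f=8, (2,3) g=3 f=8, (3,4) g=1 f=8, (4,5) g=1 f=10]; closed=[(2,4), (2,5), (3,5)]

step 1: expand (2,5) (f=8, h=7) → closed; open now [(2,4) g=2 f=8, (3,4) g=1 f=8, (4,5) g=1 f=10]
step 2: expand (2,4) (f=8, h=6) → closed; open now [(1,4) g=3 f=8, (2,3) g=3 f=8, (3,4) g=1 f=8, (4,5) g=1 f=10]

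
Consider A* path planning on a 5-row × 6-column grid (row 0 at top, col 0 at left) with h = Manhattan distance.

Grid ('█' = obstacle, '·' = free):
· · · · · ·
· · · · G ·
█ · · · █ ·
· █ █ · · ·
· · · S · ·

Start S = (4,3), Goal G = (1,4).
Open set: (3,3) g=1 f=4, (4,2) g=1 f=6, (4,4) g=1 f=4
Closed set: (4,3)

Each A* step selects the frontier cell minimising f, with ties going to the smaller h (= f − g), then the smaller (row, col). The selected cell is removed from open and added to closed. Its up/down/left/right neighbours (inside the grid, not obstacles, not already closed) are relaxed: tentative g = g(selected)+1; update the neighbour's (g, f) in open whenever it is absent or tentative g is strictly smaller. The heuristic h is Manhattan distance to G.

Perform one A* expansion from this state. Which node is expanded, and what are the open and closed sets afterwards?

expanded=(3,3); open=[(2,3) g=2 f=4, (3,4) g=2 f=4, (4,2) g=1 f=6, (4,4) g=1 f=4]; closed=[(3,3), (4,3)]

step 1: expand (3,3) (f=4, h=3) → closed; open now [(2,3) g=2 f=4, (3,4) g=2 f=4, (4,2) g=1 f=6, (4,4) g=1 f=4]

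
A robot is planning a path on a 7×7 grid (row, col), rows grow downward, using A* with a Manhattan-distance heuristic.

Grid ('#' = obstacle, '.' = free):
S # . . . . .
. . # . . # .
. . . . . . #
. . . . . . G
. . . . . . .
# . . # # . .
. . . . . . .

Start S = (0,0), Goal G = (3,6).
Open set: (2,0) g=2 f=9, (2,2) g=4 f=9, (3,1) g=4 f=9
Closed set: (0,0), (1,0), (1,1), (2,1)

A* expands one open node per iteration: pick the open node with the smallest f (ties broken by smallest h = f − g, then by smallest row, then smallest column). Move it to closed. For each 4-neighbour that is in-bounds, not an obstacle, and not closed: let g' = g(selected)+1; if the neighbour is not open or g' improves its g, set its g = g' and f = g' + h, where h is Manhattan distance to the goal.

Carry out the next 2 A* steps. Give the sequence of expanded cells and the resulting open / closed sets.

step 1: expand (2,2) (f=9, h=5) → closed; open now [(2,0) g=2 f=9, (2,3) g=5 f=9, (3,1) g=4 f=9, (3,2) g=5 f=9]
step 2: expand (2,3) (f=9, h=4) → closed; open now [(1,3) g=6 f=11, (2,0) g=2 f=9, (2,4) g=6 f=9, (3,1) g=4 f=9, (3,2) g=5 f=9, (3,3) g=6 f=9]

order=[(2,2) → (2,3)]; open=[(1,3) g=6 f=11, (2,0) g=2 f=9, (2,4) g=6 f=9, (3,1) g=4 f=9, (3,2) g=5 f=9, (3,3) g=6 f=9]; closed=[(0,0), (1,0), (1,1), (2,1), (2,2), (2,3)]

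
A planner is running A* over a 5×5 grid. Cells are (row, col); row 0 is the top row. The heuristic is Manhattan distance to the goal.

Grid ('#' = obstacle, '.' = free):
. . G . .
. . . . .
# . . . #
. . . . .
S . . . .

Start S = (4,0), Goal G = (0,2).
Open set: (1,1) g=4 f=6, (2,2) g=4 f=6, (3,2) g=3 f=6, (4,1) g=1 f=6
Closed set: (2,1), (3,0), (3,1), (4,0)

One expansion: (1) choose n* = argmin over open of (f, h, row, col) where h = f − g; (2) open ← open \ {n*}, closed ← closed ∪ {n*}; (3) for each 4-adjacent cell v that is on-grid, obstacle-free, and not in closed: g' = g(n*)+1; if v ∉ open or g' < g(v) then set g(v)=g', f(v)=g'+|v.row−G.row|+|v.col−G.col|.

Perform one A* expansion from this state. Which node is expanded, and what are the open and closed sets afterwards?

step 1: expand (1,1) (f=6, h=2) → closed; open now [(0,1) g=5 f=6, (1,0) g=5 f=8, (1,2) g=5 f=6, (2,2) g=4 f=6, (3,2) g=3 f=6, (4,1) g=1 f=6]

expanded=(1,1); open=[(0,1) g=5 f=6, (1,0) g=5 f=8, (1,2) g=5 f=6, (2,2) g=4 f=6, (3,2) g=3 f=6, (4,1) g=1 f=6]; closed=[(1,1), (2,1), (3,0), (3,1), (4,0)]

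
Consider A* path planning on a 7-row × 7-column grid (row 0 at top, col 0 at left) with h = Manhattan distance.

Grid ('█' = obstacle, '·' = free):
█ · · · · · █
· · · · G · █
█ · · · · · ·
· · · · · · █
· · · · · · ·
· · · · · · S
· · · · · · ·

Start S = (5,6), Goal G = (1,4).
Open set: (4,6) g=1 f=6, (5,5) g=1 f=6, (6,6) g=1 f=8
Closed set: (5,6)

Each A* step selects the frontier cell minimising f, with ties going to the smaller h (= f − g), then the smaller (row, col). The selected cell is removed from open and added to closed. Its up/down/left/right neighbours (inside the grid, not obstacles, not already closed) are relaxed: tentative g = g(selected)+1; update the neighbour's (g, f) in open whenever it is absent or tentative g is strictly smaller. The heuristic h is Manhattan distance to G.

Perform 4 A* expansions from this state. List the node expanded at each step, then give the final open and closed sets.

step 1: expand (4,6) (f=6, h=5) → closed; open now [(4,5) g=2 f=6, (5,5) g=1 f=6, (6,6) g=1 f=8]
step 2: expand (4,5) (f=6, h=4) → closed; open now [(3,5) g=3 f=6, (4,4) g=3 f=6, (5,5) g=1 f=6, (6,6) g=1 f=8]
step 3: expand (3,5) (f=6, h=3) → closed; open now [(2,5) g=4 f=6, (3,4) g=4 f=6, (4,4) g=3 f=6, (5,5) g=1 f=6, (6,6) g=1 f=8]
step 4: expand (2,5) (f=6, h=2) → closed; open now [(1,5) g=5 f=6, (2,4) g=5 f=6, (2,6) g=5 f=8, (3,4) g=4 f=6, (4,4) g=3 f=6, (5,5) g=1 f=6, (6,6) g=1 f=8]

order=[(4,6) → (4,5) → (3,5) → (2,5)]; open=[(1,5) g=5 f=6, (2,4) g=5 f=6, (2,6) g=5 f=8, (3,4) g=4 f=6, (4,4) g=3 f=6, (5,5) g=1 f=6, (6,6) g=1 f=8]; closed=[(2,5), (3,5), (4,5), (4,6), (5,6)]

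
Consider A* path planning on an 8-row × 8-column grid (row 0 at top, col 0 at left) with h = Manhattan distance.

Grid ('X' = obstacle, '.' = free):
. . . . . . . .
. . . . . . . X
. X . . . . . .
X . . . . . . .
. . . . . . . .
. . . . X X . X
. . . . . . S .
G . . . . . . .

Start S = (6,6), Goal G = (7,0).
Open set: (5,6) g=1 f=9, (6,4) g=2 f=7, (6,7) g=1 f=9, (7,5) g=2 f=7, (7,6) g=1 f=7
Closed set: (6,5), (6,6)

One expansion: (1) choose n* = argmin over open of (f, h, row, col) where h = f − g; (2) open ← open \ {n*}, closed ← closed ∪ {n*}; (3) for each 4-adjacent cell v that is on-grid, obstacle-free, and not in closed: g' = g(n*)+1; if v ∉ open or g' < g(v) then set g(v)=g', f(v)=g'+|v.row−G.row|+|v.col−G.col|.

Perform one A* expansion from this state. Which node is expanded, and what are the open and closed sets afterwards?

step 1: expand (6,4) (f=7, h=5) → closed; open now [(5,6) g=1 f=9, (6,3) g=3 f=7, (6,7) g=1 f=9, (7,4) g=3 f=7, (7,5) g=2 f=7, (7,6) g=1 f=7]

expanded=(6,4); open=[(5,6) g=1 f=9, (6,3) g=3 f=7, (6,7) g=1 f=9, (7,4) g=3 f=7, (7,5) g=2 f=7, (7,6) g=1 f=7]; closed=[(6,4), (6,5), (6,6)]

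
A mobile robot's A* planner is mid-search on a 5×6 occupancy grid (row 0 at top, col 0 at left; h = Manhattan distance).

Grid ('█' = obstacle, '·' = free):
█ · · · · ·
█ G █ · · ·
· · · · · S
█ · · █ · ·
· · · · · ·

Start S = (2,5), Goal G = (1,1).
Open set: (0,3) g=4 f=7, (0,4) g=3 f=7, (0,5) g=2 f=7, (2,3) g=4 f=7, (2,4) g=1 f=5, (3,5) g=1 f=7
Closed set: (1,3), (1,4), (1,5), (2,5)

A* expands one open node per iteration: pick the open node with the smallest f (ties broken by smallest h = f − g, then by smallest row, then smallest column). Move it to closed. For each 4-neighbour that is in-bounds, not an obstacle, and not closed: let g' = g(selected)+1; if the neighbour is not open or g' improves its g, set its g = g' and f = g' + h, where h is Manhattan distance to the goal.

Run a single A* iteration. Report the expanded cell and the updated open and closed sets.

step 1: expand (2,4) (f=5, h=4) → closed; open now [(0,3) g=4 f=7, (0,4) g=3 f=7, (0,5) g=2 f=7, (2,3) g=2 f=5, (3,4) g=2 f=7, (3,5) g=1 f=7]

expanded=(2,4); open=[(0,3) g=4 f=7, (0,4) g=3 f=7, (0,5) g=2 f=7, (2,3) g=2 f=5, (3,4) g=2 f=7, (3,5) g=1 f=7]; closed=[(1,3), (1,4), (1,5), (2,4), (2,5)]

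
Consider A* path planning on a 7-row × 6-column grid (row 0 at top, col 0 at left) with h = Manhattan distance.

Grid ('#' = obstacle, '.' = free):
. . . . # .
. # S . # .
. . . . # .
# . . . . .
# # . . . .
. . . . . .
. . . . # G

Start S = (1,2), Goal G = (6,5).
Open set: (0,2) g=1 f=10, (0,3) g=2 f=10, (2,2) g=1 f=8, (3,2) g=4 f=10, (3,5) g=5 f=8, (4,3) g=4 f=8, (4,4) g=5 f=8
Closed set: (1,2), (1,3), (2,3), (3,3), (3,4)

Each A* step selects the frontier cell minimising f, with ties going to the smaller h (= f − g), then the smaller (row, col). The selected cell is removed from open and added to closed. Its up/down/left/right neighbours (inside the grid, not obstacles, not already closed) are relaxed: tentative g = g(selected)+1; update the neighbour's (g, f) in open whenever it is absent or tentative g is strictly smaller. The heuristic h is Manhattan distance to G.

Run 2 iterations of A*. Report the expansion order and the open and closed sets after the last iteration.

order=[(3,5) → (4,5)]; open=[(0,2) g=1 f=10, (0,3) g=2 f=10, (2,2) g=1 f=8, (2,5) g=6 f=10, (3,2) g=4 f=10, (4,3) g=4 f=8, (4,4) g=5 f=8, (5,5) g=7 f=8]; closed=[(1,2), (1,3), (2,3), (3,3), (3,4), (3,5), (4,5)]

step 1: expand (3,5) (f=8, h=3) → closed; open now [(0,2) g=1 f=10, (0,3) g=2 f=10, (2,2) g=1 f=8, (2,5) g=6 f=10, (3,2) g=4 f=10, (4,3) g=4 f=8, (4,4) g=5 f=8, (4,5) g=6 f=8]
step 2: expand (4,5) (f=8, h=2) → closed; open now [(0,2) g=1 f=10, (0,3) g=2 f=10, (2,2) g=1 f=8, (2,5) g=6 f=10, (3,2) g=4 f=10, (4,3) g=4 f=8, (4,4) g=5 f=8, (5,5) g=7 f=8]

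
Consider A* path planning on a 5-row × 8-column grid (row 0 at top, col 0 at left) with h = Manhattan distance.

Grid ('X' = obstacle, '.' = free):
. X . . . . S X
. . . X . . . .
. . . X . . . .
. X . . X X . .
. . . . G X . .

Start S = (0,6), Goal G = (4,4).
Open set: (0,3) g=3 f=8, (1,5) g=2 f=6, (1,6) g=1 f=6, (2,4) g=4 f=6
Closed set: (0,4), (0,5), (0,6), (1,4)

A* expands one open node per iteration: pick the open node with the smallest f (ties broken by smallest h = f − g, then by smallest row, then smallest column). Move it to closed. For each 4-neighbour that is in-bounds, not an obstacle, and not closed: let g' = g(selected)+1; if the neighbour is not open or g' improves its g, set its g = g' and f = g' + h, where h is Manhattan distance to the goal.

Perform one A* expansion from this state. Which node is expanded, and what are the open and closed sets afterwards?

expanded=(2,4); open=[(0,3) g=3 f=8, (1,5) g=2 f=6, (1,6) g=1 f=6, (2,5) g=5 f=8]; closed=[(0,4), (0,5), (0,6), (1,4), (2,4)]

step 1: expand (2,4) (f=6, h=2) → closed; open now [(0,3) g=3 f=8, (1,5) g=2 f=6, (1,6) g=1 f=6, (2,5) g=5 f=8]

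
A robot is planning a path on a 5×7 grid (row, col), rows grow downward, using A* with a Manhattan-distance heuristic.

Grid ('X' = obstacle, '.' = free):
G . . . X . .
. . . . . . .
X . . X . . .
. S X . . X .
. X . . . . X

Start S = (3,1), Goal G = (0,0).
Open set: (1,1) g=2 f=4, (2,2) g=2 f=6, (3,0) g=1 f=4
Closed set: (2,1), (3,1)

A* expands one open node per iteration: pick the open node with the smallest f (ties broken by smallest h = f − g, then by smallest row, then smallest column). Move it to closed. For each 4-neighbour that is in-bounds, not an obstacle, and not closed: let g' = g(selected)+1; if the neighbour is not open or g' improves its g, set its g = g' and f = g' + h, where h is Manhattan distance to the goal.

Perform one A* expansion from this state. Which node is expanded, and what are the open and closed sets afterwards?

step 1: expand (1,1) (f=4, h=2) → closed; open now [(0,1) g=3 f=4, (1,0) g=3 f=4, (1,2) g=3 f=6, (2,2) g=2 f=6, (3,0) g=1 f=4]

expanded=(1,1); open=[(0,1) g=3 f=4, (1,0) g=3 f=4, (1,2) g=3 f=6, (2,2) g=2 f=6, (3,0) g=1 f=4]; closed=[(1,1), (2,1), (3,1)]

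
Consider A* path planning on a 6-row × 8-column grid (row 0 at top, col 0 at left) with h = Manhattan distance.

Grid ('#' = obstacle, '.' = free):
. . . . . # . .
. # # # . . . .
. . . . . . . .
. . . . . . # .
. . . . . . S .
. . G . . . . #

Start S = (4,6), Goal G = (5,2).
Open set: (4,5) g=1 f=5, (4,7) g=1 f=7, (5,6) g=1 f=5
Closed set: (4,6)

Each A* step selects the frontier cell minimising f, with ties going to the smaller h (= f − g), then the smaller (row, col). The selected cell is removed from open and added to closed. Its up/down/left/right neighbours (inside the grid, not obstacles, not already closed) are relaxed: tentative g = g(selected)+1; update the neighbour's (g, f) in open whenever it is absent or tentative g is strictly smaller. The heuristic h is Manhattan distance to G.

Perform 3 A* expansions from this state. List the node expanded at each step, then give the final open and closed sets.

order=[(4,5) → (4,4) → (4,3)]; open=[(3,3) g=4 f=7, (3,4) g=3 f=7, (3,5) g=2 f=7, (4,2) g=4 f=5, (4,7) g=1 f=7, (5,3) g=4 f=5, (5,4) g=3 f=5, (5,5) g=2 f=5, (5,6) g=1 f=5]; closed=[(4,3), (4,4), (4,5), (4,6)]

step 1: expand (4,5) (f=5, h=4) → closed; open now [(3,5) g=2 f=7, (4,4) g=2 f=5, (4,7) g=1 f=7, (5,5) g=2 f=5, (5,6) g=1 f=5]
step 2: expand (4,4) (f=5, h=3) → closed; open now [(3,4) g=3 f=7, (3,5) g=2 f=7, (4,3) g=3 f=5, (4,7) g=1 f=7, (5,4) g=3 f=5, (5,5) g=2 f=5, (5,6) g=1 f=5]
step 3: expand (4,3) (f=5, h=2) → closed; open now [(3,3) g=4 f=7, (3,4) g=3 f=7, (3,5) g=2 f=7, (4,2) g=4 f=5, (4,7) g=1 f=7, (5,3) g=4 f=5, (5,4) g=3 f=5, (5,5) g=2 f=5, (5,6) g=1 f=5]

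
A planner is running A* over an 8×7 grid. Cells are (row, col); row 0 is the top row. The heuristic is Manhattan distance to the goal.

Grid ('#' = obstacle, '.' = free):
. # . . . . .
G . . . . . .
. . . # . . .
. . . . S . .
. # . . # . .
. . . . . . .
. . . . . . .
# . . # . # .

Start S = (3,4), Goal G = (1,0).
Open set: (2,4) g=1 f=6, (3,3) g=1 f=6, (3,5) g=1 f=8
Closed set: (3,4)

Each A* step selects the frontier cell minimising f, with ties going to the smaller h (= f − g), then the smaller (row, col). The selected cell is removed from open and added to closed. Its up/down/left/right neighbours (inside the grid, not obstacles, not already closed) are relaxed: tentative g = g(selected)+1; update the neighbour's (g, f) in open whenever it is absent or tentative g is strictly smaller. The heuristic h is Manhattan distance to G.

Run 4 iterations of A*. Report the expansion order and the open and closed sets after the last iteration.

order=[(2,4) → (1,4) → (1,3) → (1,2)]; open=[(0,2) g=5 f=8, (0,3) g=4 f=8, (0,4) g=3 f=8, (1,1) g=5 f=6, (1,5) g=3 f=8, (2,2) g=5 f=8, (2,5) g=2 f=8, (3,3) g=1 f=6, (3,5) g=1 f=8]; closed=[(1,2), (1,3), (1,4), (2,4), (3,4)]

step 1: expand (2,4) (f=6, h=5) → closed; open now [(1,4) g=2 f=6, (2,5) g=2 f=8, (3,3) g=1 f=6, (3,5) g=1 f=8]
step 2: expand (1,4) (f=6, h=4) → closed; open now [(0,4) g=3 f=8, (1,3) g=3 f=6, (1,5) g=3 f=8, (2,5) g=2 f=8, (3,3) g=1 f=6, (3,5) g=1 f=8]
step 3: expand (1,3) (f=6, h=3) → closed; open now [(0,3) g=4 f=8, (0,4) g=3 f=8, (1,2) g=4 f=6, (1,5) g=3 f=8, (2,5) g=2 f=8, (3,3) g=1 f=6, (3,5) g=1 f=8]
step 4: expand (1,2) (f=6, h=2) → closed; open now [(0,2) g=5 f=8, (0,3) g=4 f=8, (0,4) g=3 f=8, (1,1) g=5 f=6, (1,5) g=3 f=8, (2,2) g=5 f=8, (2,5) g=2 f=8, (3,3) g=1 f=6, (3,5) g=1 f=8]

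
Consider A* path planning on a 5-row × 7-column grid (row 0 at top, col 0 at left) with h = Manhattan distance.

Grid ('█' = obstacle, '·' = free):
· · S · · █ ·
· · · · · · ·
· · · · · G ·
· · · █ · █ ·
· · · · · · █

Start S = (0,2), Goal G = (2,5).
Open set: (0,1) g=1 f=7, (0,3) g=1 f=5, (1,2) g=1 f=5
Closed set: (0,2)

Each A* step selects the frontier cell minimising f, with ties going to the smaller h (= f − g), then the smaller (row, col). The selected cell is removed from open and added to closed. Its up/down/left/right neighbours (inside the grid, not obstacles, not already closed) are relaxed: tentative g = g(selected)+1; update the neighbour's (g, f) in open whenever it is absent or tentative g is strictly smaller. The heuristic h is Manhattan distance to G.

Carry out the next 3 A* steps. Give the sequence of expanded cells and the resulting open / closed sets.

order=[(0,3) → (0,4) → (1,4)]; open=[(0,1) g=1 f=7, (1,2) g=1 f=5, (1,3) g=2 f=5, (1,5) g=4 f=5, (2,4) g=4 f=5]; closed=[(0,2), (0,3), (0,4), (1,4)]

step 1: expand (0,3) (f=5, h=4) → closed; open now [(0,1) g=1 f=7, (0,4) g=2 f=5, (1,2) g=1 f=5, (1,3) g=2 f=5]
step 2: expand (0,4) (f=5, h=3) → closed; open now [(0,1) g=1 f=7, (1,2) g=1 f=5, (1,3) g=2 f=5, (1,4) g=3 f=5]
step 3: expand (1,4) (f=5, h=2) → closed; open now [(0,1) g=1 f=7, (1,2) g=1 f=5, (1,3) g=2 f=5, (1,5) g=4 f=5, (2,4) g=4 f=5]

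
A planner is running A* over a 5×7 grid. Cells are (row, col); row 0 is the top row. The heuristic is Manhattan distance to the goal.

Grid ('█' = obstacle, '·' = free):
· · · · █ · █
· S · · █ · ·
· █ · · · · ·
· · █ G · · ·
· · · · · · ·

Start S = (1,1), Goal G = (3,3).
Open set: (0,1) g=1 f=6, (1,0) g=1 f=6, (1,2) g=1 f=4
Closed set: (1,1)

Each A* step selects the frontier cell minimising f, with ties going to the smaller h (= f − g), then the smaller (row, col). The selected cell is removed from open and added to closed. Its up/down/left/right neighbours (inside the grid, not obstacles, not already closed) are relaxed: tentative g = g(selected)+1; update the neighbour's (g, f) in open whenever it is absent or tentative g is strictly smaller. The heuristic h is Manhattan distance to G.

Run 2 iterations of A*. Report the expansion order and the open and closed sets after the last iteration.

order=[(1,2) → (1,3)]; open=[(0,1) g=1 f=6, (0,2) g=2 f=6, (0,3) g=3 f=6, (1,0) g=1 f=6, (2,2) g=2 f=4, (2,3) g=3 f=4]; closed=[(1,1), (1,2), (1,3)]

step 1: expand (1,2) (f=4, h=3) → closed; open now [(0,1) g=1 f=6, (0,2) g=2 f=6, (1,0) g=1 f=6, (1,3) g=2 f=4, (2,2) g=2 f=4]
step 2: expand (1,3) (f=4, h=2) → closed; open now [(0,1) g=1 f=6, (0,2) g=2 f=6, (0,3) g=3 f=6, (1,0) g=1 f=6, (2,2) g=2 f=4, (2,3) g=3 f=4]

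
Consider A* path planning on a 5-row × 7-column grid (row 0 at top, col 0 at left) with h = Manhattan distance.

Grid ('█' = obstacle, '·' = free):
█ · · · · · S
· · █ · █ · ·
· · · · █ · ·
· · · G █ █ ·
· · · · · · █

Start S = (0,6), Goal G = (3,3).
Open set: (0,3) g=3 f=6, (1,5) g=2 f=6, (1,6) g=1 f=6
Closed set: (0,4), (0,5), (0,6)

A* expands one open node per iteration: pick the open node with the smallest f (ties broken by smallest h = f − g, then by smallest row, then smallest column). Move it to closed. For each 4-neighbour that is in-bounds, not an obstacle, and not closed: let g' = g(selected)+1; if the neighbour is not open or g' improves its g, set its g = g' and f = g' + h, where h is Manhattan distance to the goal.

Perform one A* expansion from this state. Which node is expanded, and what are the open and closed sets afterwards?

expanded=(0,3); open=[(0,2) g=4 f=8, (1,3) g=4 f=6, (1,5) g=2 f=6, (1,6) g=1 f=6]; closed=[(0,3), (0,4), (0,5), (0,6)]

step 1: expand (0,3) (f=6, h=3) → closed; open now [(0,2) g=4 f=8, (1,3) g=4 f=6, (1,5) g=2 f=6, (1,6) g=1 f=6]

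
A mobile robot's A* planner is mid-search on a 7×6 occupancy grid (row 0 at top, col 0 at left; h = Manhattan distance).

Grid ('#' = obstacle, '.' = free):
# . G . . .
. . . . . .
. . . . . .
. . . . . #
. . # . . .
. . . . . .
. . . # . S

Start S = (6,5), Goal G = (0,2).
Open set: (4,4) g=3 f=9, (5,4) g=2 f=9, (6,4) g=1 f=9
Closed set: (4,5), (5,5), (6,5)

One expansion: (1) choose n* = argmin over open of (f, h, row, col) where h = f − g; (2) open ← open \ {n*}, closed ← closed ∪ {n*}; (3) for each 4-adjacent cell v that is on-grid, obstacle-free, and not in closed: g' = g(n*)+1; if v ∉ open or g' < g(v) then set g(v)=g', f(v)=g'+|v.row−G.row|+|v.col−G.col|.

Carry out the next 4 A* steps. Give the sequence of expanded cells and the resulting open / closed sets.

order=[(4,4) → (3,4) → (2,4) → (1,4)]; open=[(0,4) g=7 f=9, (1,3) g=7 f=9, (1,5) g=7 f=11, (2,3) g=6 f=9, (2,5) g=6 f=11, (3,3) g=5 f=9, (4,3) g=4 f=9, (5,4) g=2 f=9, (6,4) g=1 f=9]; closed=[(1,4), (2,4), (3,4), (4,4), (4,5), (5,5), (6,5)]

step 1: expand (4,4) (f=9, h=6) → closed; open now [(3,4) g=4 f=9, (4,3) g=4 f=9, (5,4) g=2 f=9, (6,4) g=1 f=9]
step 2: expand (3,4) (f=9, h=5) → closed; open now [(2,4) g=5 f=9, (3,3) g=5 f=9, (4,3) g=4 f=9, (5,4) g=2 f=9, (6,4) g=1 f=9]
step 3: expand (2,4) (f=9, h=4) → closed; open now [(1,4) g=6 f=9, (2,3) g=6 f=9, (2,5) g=6 f=11, (3,3) g=5 f=9, (4,3) g=4 f=9, (5,4) g=2 f=9, (6,4) g=1 f=9]
step 4: expand (1,4) (f=9, h=3) → closed; open now [(0,4) g=7 f=9, (1,3) g=7 f=9, (1,5) g=7 f=11, (2,3) g=6 f=9, (2,5) g=6 f=11, (3,3) g=5 f=9, (4,3) g=4 f=9, (5,4) g=2 f=9, (6,4) g=1 f=9]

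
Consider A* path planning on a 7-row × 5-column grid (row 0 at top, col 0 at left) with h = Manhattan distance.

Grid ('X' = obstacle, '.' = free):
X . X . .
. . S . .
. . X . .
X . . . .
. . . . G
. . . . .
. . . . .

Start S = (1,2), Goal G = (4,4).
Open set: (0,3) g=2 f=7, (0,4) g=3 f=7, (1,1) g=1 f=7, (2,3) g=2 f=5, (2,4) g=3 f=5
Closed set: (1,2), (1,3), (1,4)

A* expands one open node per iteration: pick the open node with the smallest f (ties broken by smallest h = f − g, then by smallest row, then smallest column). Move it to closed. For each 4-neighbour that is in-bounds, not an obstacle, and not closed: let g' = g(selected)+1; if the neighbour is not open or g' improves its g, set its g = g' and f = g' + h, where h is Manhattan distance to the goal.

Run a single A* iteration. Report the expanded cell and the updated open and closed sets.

expanded=(2,4); open=[(0,3) g=2 f=7, (0,4) g=3 f=7, (1,1) g=1 f=7, (2,3) g=2 f=5, (3,4) g=4 f=5]; closed=[(1,2), (1,3), (1,4), (2,4)]

step 1: expand (2,4) (f=5, h=2) → closed; open now [(0,3) g=2 f=7, (0,4) g=3 f=7, (1,1) g=1 f=7, (2,3) g=2 f=5, (3,4) g=4 f=5]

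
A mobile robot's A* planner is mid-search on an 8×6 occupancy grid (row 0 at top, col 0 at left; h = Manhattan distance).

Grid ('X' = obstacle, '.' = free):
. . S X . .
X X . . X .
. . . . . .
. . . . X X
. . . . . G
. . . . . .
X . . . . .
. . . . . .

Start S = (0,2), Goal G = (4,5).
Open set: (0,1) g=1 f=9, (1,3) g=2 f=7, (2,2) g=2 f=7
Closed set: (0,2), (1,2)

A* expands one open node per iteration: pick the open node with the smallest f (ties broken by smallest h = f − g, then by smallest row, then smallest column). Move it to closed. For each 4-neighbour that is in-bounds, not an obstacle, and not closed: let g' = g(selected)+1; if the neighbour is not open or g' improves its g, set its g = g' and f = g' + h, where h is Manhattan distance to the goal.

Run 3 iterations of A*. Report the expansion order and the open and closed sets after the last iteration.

order=[(1,3) → (2,3) → (2,4)]; open=[(0,1) g=1 f=9, (2,2) g=2 f=7, (2,5) g=5 f=7, (3,3) g=4 f=7]; closed=[(0,2), (1,2), (1,3), (2,3), (2,4)]

step 1: expand (1,3) (f=7, h=5) → closed; open now [(0,1) g=1 f=9, (2,2) g=2 f=7, (2,3) g=3 f=7]
step 2: expand (2,3) (f=7, h=4) → closed; open now [(0,1) g=1 f=9, (2,2) g=2 f=7, (2,4) g=4 f=7, (3,3) g=4 f=7]
step 3: expand (2,4) (f=7, h=3) → closed; open now [(0,1) g=1 f=9, (2,2) g=2 f=7, (2,5) g=5 f=7, (3,3) g=4 f=7]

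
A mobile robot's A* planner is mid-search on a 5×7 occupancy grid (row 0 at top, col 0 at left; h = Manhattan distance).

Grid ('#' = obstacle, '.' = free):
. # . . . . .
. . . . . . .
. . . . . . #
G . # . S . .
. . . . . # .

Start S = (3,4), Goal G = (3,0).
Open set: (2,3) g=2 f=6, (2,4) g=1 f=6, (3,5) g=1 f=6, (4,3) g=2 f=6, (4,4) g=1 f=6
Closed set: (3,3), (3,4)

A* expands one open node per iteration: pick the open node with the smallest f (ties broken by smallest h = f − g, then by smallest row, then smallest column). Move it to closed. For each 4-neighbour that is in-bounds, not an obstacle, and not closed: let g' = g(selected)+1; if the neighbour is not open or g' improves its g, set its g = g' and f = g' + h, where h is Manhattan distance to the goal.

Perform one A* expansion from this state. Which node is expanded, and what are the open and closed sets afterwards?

expanded=(2,3); open=[(1,3) g=3 f=8, (2,2) g=3 f=6, (2,4) g=1 f=6, (3,5) g=1 f=6, (4,3) g=2 f=6, (4,4) g=1 f=6]; closed=[(2,3), (3,3), (3,4)]

step 1: expand (2,3) (f=6, h=4) → closed; open now [(1,3) g=3 f=8, (2,2) g=3 f=6, (2,4) g=1 f=6, (3,5) g=1 f=6, (4,3) g=2 f=6, (4,4) g=1 f=6]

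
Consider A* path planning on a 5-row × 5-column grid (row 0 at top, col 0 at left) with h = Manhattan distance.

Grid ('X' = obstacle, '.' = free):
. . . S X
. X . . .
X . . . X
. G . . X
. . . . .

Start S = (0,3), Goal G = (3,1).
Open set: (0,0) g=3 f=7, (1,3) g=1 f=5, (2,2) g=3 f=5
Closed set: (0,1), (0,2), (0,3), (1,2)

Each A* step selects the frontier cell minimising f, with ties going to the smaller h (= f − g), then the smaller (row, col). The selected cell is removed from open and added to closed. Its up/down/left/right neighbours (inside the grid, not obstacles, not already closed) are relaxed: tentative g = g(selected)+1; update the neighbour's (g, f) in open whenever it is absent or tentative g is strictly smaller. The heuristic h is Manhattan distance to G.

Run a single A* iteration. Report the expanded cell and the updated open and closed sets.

step 1: expand (2,2) (f=5, h=2) → closed; open now [(0,0) g=3 f=7, (1,3) g=1 f=5, (2,1) g=4 f=5, (2,3) g=4 f=7, (3,2) g=4 f=5]

expanded=(2,2); open=[(0,0) g=3 f=7, (1,3) g=1 f=5, (2,1) g=4 f=5, (2,3) g=4 f=7, (3,2) g=4 f=5]; closed=[(0,1), (0,2), (0,3), (1,2), (2,2)]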